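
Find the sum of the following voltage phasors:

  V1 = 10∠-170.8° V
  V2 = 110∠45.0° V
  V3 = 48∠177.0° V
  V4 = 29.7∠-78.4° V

Step 1 — Convert each phasor to rectangular form:
  V1 = 10·(cos(-170.8°) + j·sin(-170.8°)) = -9.871 - j1.599 V
  V2 = 110·(cos(45.0°) + j·sin(45.0°)) = 77.78 + j77.78 V
  V3 = 48·(cos(177.0°) + j·sin(177.0°)) = -47.93 + j2.512 V
  V4 = 29.7·(cos(-78.4°) + j·sin(-78.4°)) = 5.972 - j29.09 V
Step 2 — Sum components: V_total = 25.95 + j49.6 V.
Step 3 — Convert to polar: |V_total| = 55.98 V, ∠V_total = 62.4°.

V_total = 55.98∠62.4° V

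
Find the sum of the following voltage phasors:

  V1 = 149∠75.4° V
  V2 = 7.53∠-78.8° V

Step 1 — Convert each phasor to rectangular form:
  V1 = 149·(cos(75.4°) + j·sin(75.4°)) = 37.56 + j144.2 V
  V2 = 7.53·(cos(-78.8°) + j·sin(-78.8°)) = 1.463 - j7.387 V
Step 2 — Sum components: V_total = 39.02 + j136.8 V.
Step 3 — Convert to polar: |V_total| = 142.3 V, ∠V_total = 74.1°.

V_total = 142.3∠74.1° V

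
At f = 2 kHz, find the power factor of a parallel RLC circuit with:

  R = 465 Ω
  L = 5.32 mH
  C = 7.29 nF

Step 1 — Angular frequency: ω = 2π·f = 2π·2000 = 1.257e+04 rad/s.
Step 2 — Component impedances:
  R: Z = R = 465 Ω
  L: Z = jωL = j·1.257e+04·0.00532 = 0 + j66.85 Ω
  C: Z = 1/(jωC) = -j/(ω·C) = 0 - j1.092e+04 Ω
Step 3 — Parallel combination: 1/Z_total = 1/R + 1/L + 1/C; Z_total = 9.531 + j65.89 Ω = 66.57∠81.8° Ω.
Step 4 — Power factor: PF = cos(φ) = Re(Z)/|Z| = 9.531/66.57 = 0.1432.
Step 5 — Type: Im(Z) = 65.89 ⇒ lagging (phase φ = 81.8°).

PF = 0.1432 (lagging, φ = 81.8°)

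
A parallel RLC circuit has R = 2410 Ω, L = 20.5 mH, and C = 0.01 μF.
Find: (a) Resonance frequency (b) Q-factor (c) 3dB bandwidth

Step 1 — Resonance: ω₀ = 1/√(LC) = 1/√(0.0205·1e-08) = 6.984e+04 rad/s.
Step 2 — f₀ = ω₀/(2π) = 1.112e+04 Hz.
Step 3 — Parallel Q: Q = R/(ω₀L) = 2410/(6.984e+04·0.0205) = 1.683.
Step 4 — Bandwidth: Δω = ω₀/Q = 4.149e+04 rad/s; BW = Δω/(2π) = 6604 Hz.

(a) f₀ = 1.112e+04 Hz  (b) Q = 1.683  (c) BW = 6604 Hz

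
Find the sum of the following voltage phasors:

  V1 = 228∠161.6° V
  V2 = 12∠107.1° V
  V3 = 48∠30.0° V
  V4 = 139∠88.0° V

Step 1 — Convert each phasor to rectangular form:
  V1 = 228·(cos(161.6°) + j·sin(161.6°)) = -216.3 + j71.97 V
  V2 = 12·(cos(107.1°) + j·sin(107.1°)) = -3.528 + j11.47 V
  V3 = 48·(cos(30.0°) + j·sin(30.0°)) = 41.57 + j24 V
  V4 = 139·(cos(88.0°) + j·sin(88.0°)) = 4.851 + j138.9 V
Step 2 — Sum components: V_total = -173.5 + j246.4 V.
Step 3 — Convert to polar: |V_total| = 301.3 V, ∠V_total = 125.1°.

V_total = 301.3∠125.1° V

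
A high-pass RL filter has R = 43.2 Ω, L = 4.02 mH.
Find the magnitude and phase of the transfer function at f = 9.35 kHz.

Step 1 — Angular frequency: ω = 2π·9350 = 5.875e+04 rad/s.
Step 2 — Transfer function: H(jω) = jωL/(R + jωL).
Step 3 — Numerator jωL = j·236.2; denominator R + jωL = 43.2 + j236.2.
Step 4 — H = 0.9676 + j0.177.
Step 5 — Magnitude: |H| = 0.9837 (-0.1 dB); phase: φ = 10.4°.

|H| = 0.9837 (-0.1 dB), φ = 10.4°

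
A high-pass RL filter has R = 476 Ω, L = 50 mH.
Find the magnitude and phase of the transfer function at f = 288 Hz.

Step 1 — Angular frequency: ω = 2π·288 = 1810 rad/s.
Step 2 — Transfer function: H(jω) = jωL/(R + jωL).
Step 3 — Numerator jωL = j·90.48; denominator R + jωL = 476 + j90.48.
Step 4 — H = 0.03487 + j0.1835.
Step 5 — Magnitude: |H| = 0.1867 (-14.6 dB); phase: φ = 79.2°.

|H| = 0.1867 (-14.6 dB), φ = 79.2°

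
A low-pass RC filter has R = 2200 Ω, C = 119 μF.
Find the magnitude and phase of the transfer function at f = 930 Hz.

Step 1 — Angular frequency: ω = 2π·930 = 5843 rad/s.
Step 2 — Transfer function: H(jω) = 1/(1 + jωRC).
Step 3 — Denominator: 1 + jωRC = 1 + j·5843·2200·0.000119 = 1 + j1530.
Step 4 — H = 4.273e-07 - j0.0006537.
Step 5 — Magnitude: |H| = 0.0006537 (-63.7 dB); phase: φ = -90.0°.

|H| = 0.0006537 (-63.7 dB), φ = -90.0°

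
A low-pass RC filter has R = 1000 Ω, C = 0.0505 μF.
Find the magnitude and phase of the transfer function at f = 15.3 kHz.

Step 1 — Angular frequency: ω = 2π·1.53e+04 = 9.613e+04 rad/s.
Step 2 — Transfer function: H(jω) = 1/(1 + jωRC).
Step 3 — Denominator: 1 + jωRC = 1 + j·9.613e+04·1000·5.05e-08 = 1 + j4.855.
Step 4 — H = 0.0407 - j0.1976.
Step 5 — Magnitude: |H| = 0.2018 (-13.9 dB); phase: φ = -78.4°.

|H| = 0.2018 (-13.9 dB), φ = -78.4°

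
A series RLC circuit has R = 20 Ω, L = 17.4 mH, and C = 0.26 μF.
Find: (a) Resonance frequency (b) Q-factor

Step 1 — Resonance condition Im(Z)=0 gives ω₀ = 1/√(LC).
Step 2 — ω₀ = 1/√(0.0174·2.6e-07) = 1.487e+04 rad/s.
Step 3 — f₀ = ω₀/(2π) = 2366 Hz.
Step 4 — Series Q: Q = ω₀L/R = 1.487e+04·0.0174/20 = 12.93.

(a) f₀ = 2366 Hz  (b) Q = 12.93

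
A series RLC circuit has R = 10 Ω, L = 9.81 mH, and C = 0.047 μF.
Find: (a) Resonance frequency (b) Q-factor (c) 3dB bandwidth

Step 1 — Resonance: ω₀ = 1/√(LC) = 1/√(0.00981·4.7e-08) = 4.657e+04 rad/s.
Step 2 — f₀ = ω₀/(2π) = 7412 Hz.
Step 3 — Series Q: Q = ω₀L/R = 4.657e+04·0.00981/10 = 45.69.
Step 4 — Bandwidth: Δω = ω₀/Q = 1019 rad/s; BW = Δω/(2π) = 162.2 Hz.

(a) f₀ = 7412 Hz  (b) Q = 45.69  (c) BW = 162.2 Hz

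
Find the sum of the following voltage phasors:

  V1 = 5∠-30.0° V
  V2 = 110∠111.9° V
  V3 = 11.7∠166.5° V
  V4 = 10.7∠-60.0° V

Step 1 — Convert each phasor to rectangular form:
  V1 = 5·(cos(-30.0°) + j·sin(-30.0°)) = 4.33 - j2.5 V
  V2 = 110·(cos(111.9°) + j·sin(111.9°)) = -41.03 + j102.1 V
  V3 = 11.7·(cos(166.5°) + j·sin(166.5°)) = -11.38 + j2.731 V
  V4 = 10.7·(cos(-60.0°) + j·sin(-60.0°)) = 5.35 - j9.266 V
Step 2 — Sum components: V_total = -42.73 + j93.03 V.
Step 3 — Convert to polar: |V_total| = 102.4 V, ∠V_total = 114.7°.

V_total = 102.4∠114.7° V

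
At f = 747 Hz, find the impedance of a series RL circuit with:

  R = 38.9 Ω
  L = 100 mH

Step 1 — Angular frequency: ω = 2π·f = 2π·747 = 4694 rad/s.
Step 2 — Component impedances:
  R: Z = R = 38.9 Ω
  L: Z = jωL = j·4694·0.1 = 0 + j469.4 Ω
Step 3 — Series combination: Z_total = R + L = 38.9 + j469.4 Ω = 471∠85.3° Ω.

Z = 38.9 + j469.4 Ω = 471∠85.3° Ω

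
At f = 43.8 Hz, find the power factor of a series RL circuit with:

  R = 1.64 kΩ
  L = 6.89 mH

Step 1 — Angular frequency: ω = 2π·f = 2π·43.8 = 275.2 rad/s.
Step 2 — Component impedances:
  R: Z = R = 1640 Ω
  L: Z = jωL = j·275.2·0.00689 = 0 + j1.896 Ω
Step 3 — Series combination: Z_total = R + L = 1640 + j1.896 Ω = 1640∠0.1° Ω.
Step 4 — Power factor: PF = cos(φ) = Re(Z)/|Z| = 1640/1640 = 1.
Step 5 — Type: Im(Z) = 1.896 ⇒ lagging (phase φ = 0.1°).

PF = 1 (lagging, φ = 0.1°)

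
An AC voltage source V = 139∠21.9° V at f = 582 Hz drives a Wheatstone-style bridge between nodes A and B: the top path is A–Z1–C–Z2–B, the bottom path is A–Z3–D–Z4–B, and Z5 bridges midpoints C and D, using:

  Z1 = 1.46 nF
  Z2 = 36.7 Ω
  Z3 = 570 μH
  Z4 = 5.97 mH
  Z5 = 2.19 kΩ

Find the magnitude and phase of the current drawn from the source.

Step 1 — Angular frequency: ω = 2π·f = 2π·582 = 3657 rad/s.
Step 2 — Component impedances:
  Z1: Z = 1/(jωC) = -j/(ω·C) = 0 - j1.873e+05 Ω
  Z2: Z = R = 36.7 Ω
  Z3: Z = jωL = j·3657·0.00057 = 0 + j2.084 Ω
  Z4: Z = jωL = j·3657·0.00597 = 0 + j21.83 Ω
  Z5: Z = R = 2190 Ω
Step 3 — Bridge requires nodal analysis (the Z5 bridge couples midpoints C and D, so the two paths cannot be reduced to a simple series/parallel combination). Setting node B to ground and injecting 1 A at node A, the 3-node admittance system at A, C, D solves to V_A = Z_AB = 0.2141 + j23.92 Ω = 23.92∠89.5° Ω.
Step 4 — Source phasor: V = 139∠21.9° V = 129 + j51.85 V.
Step 5 — Ohm's law: I = V / Z_total = (129 + j51.85) / (0.2141 + j23.92) = 2.216 - j5.373 A.
Step 6 — Convert to polar: |I| = 5.812 A, ∠I = -67.6°.

I = 5.812∠-67.6° A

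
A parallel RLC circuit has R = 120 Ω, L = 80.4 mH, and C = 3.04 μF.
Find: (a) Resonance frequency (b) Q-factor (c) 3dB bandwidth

Step 1 — Resonance: ω₀ = 1/√(LC) = 1/√(0.0804·3.04e-06) = 2023 rad/s.
Step 2 — f₀ = ω₀/(2π) = 321.9 Hz.
Step 3 — Parallel Q: Q = R/(ω₀L) = 120/(2023·0.0804) = 0.7379.
Step 4 — Bandwidth: Δω = ω₀/Q = 2741 rad/s; BW = Δω/(2π) = 436.3 Hz.

(a) f₀ = 321.9 Hz  (b) Q = 0.7379  (c) BW = 436.3 Hz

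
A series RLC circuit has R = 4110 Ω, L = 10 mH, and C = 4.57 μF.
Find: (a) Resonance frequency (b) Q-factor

Step 1 — Resonance condition Im(Z)=0 gives ω₀ = 1/√(LC).
Step 2 — ω₀ = 1/√(0.01·4.57e-06) = 4678 rad/s.
Step 3 — f₀ = ω₀/(2π) = 744.5 Hz.
Step 4 — Series Q: Q = ω₀L/R = 4678·0.01/4110 = 0.01138.

(a) f₀ = 744.5 Hz  (b) Q = 0.01138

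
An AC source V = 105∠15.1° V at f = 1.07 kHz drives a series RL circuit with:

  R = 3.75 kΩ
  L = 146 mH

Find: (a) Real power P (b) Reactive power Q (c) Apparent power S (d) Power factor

Step 1 — Angular frequency: ω = 2π·f = 2π·1070 = 6723 rad/s.
Step 2 — Component impedances:
  R: Z = R = 3750 Ω
  L: Z = jωL = j·6723·0.146 = 0 + j981.6 Ω
Step 3 — Series combination: Z_total = R + L = 3750 + j981.6 Ω = 3876∠14.7° Ω.
Step 4 — Source phasor: V = 105∠15.1° V = 101.4 + j27.35 V.
Step 5 — Current: I = V / Z = 0.02709 + j0.0002042 A = 0.02709∠0.4° A.
Step 6 — Complex power: S = V·I* = 2.751 + j0.7202 VA.
Step 7 — Real power: P = Re(S) = 2.751 W.
Step 8 — Reactive power: Q = Im(S) = 0.7202 VAR.
Step 9 — Apparent power: |S| = 2.844 VA.
Step 10 — Power factor: PF = P/|S| = 0.9674 (lagging).

(a) P = 2.751 W  (b) Q = 0.7202 VAR  (c) S = 2.844 VA  (d) PF = 0.9674 (lagging)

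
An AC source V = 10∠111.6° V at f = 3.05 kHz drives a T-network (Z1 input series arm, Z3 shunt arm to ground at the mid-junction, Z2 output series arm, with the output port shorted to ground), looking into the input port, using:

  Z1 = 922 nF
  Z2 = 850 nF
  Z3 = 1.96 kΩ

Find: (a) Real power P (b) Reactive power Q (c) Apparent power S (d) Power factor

Step 1 — Angular frequency: ω = 2π·f = 2π·3050 = 1.916e+04 rad/s.
Step 2 — Component impedances:
  Z1: Z = 1/(jωC) = -j/(ω·C) = 0 - j56.6 Ω
  Z2: Z = 1/(jωC) = -j/(ω·C) = 0 - j61.39 Ω
  Z3: Z = R = 1960 Ω
Step 3 — With the output port shorted to ground, the output series arm Z2 runs from the junction to ground; the shunt arm Z3 also runs from the junction to ground. They appear in parallel: Z3 || Z2 = 1.921 - j61.33 Ω.
Step 4 — Series with input arm Z1: Z_in = Z1 + (Z3 || Z2) = 1.921 - j117.9 Ω = 117.9∠-89.1° Ω.
Step 5 — Source phasor: V = 10∠111.6° V = -3.681 + j9.298 V.
Step 6 — Current: I = V / Z = -0.07933 - j0.02992 A = 0.08479∠-159.3° A.
Step 7 — Complex power: S = V·I* = 0.01381 - j0.8478 VA.
Step 8 — Real power: P = Re(S) = 0.01381 W.
Step 9 — Reactive power: Q = Im(S) = -0.8478 VAR.
Step 10 — Apparent power: |S| = 0.8479 VA.
Step 11 — Power factor: PF = P/|S| = 0.01629 (leading).

(a) P = 0.01381 W  (b) Q = -0.8478 VAR  (c) S = 0.8479 VA  (d) PF = 0.01629 (leading)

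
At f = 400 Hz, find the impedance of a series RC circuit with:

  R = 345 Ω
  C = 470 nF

Step 1 — Angular frequency: ω = 2π·f = 2π·400 = 2513 rad/s.
Step 2 — Component impedances:
  R: Z = R = 345 Ω
  C: Z = 1/(jωC) = -j/(ω·C) = 0 - j846.6 Ω
Step 3 — Series combination: Z_total = R + C = 345 - j846.6 Ω = 914.2∠-67.8° Ω.

Z = 345 - j846.6 Ω = 914.2∠-67.8° Ω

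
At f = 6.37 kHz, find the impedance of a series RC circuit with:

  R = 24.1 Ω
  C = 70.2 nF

Step 1 — Angular frequency: ω = 2π·f = 2π·6370 = 4.002e+04 rad/s.
Step 2 — Component impedances:
  R: Z = R = 24.1 Ω
  C: Z = 1/(jωC) = -j/(ω·C) = 0 - j355.9 Ω
Step 3 — Series combination: Z_total = R + C = 24.1 - j355.9 Ω = 356.7∠-86.1° Ω.

Z = 24.1 - j355.9 Ω = 356.7∠-86.1° Ω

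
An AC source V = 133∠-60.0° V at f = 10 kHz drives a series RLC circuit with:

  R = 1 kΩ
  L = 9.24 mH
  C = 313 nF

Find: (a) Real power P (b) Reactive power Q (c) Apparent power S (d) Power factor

Step 1 — Angular frequency: ω = 2π·f = 2π·1e+04 = 6.283e+04 rad/s.
Step 2 — Component impedances:
  R: Z = R = 1000 Ω
  L: Z = jωL = j·6.283e+04·0.00924 = 0 + j580.6 Ω
  C: Z = 1/(jωC) = -j/(ω·C) = 0 - j50.85 Ω
Step 3 — Series combination: Z_total = R + L + C = 1000 + j529.7 Ω = 1132∠27.9° Ω.
Step 4 — Source phasor: V = 133∠-60.0° V = 66.5 - j115.2 V.
Step 5 — Current: I = V / Z = 0.004284 - j0.1175 A = 0.1175∠-87.9° A.
Step 6 — Complex power: S = V·I* = 13.81 + j7.317 VA.
Step 7 — Real power: P = Re(S) = 13.81 W.
Step 8 — Reactive power: Q = Im(S) = 7.317 VAR.
Step 9 — Apparent power: |S| = 15.63 VA.
Step 10 — Power factor: PF = P/|S| = 0.8837 (lagging).

(a) P = 13.81 W  (b) Q = 7.317 VAR  (c) S = 15.63 VA  (d) PF = 0.8837 (lagging)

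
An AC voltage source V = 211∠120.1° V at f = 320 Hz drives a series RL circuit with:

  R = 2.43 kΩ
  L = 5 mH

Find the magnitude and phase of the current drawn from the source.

Step 1 — Angular frequency: ω = 2π·f = 2π·320 = 2011 rad/s.
Step 2 — Component impedances:
  R: Z = R = 2430 Ω
  L: Z = jωL = j·2011·0.005 = 0 + j10.05 Ω
Step 3 — Series combination: Z_total = R + L = 2430 + j10.05 Ω = 2430∠0.2° Ω.
Step 4 — Source phasor: V = 211∠120.1° V = -105.8 + j182.5 V.
Step 5 — Ohm's law: I = V / Z_total = (-105.8 + j182.5) / (2430 + j10.05) = -0.04324 + j0.0753 A.
Step 6 — Convert to polar: |I| = 0.08683 A, ∠I = 119.9°.

I = 0.08683∠119.9° A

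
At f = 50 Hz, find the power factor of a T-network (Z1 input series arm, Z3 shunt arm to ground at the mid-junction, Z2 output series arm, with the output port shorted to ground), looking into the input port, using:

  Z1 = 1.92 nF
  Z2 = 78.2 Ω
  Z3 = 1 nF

Step 1 — Angular frequency: ω = 2π·f = 2π·50 = 314.2 rad/s.
Step 2 — Component impedances:
  Z1: Z = 1/(jωC) = -j/(ω·C) = 0 - j1.658e+06 Ω
  Z2: Z = R = 78.2 Ω
  Z3: Z = 1/(jωC) = -j/(ω·C) = 0 - j3.183e+06 Ω
Step 3 — With the output port shorted to ground, the output series arm Z2 runs from the junction to ground; the shunt arm Z3 also runs from the junction to ground. They appear in parallel: Z3 || Z2 = 78.2 - j0.001921 Ω.
Step 4 — Series with input arm Z1: Z_in = Z1 + (Z3 || Z2) = 78.2 - j1.658e+06 Ω = 1.658e+06∠-90.0° Ω.
Step 5 — Power factor: PF = cos(φ) = Re(Z)/|Z| = 78.2/1.658e+06 = 4.717e-05.
Step 6 — Type: Im(Z) = -1.658e+06 ⇒ leading (phase φ = -90.0°).

PF = 4.717e-05 (leading, φ = -90.0°)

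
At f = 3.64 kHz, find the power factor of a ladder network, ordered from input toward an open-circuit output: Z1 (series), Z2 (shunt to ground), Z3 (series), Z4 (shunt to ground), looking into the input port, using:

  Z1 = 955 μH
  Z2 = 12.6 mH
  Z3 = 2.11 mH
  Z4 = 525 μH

Step 1 — Angular frequency: ω = 2π·f = 2π·3640 = 2.287e+04 rad/s.
Step 2 — Component impedances:
  Z1: Z = jωL = j·2.287e+04·0.000955 = 0 + j21.84 Ω
  Z2: Z = jωL = j·2.287e+04·0.0126 = 0 + j288.2 Ω
  Z3: Z = jωL = j·2.287e+04·0.00211 = 0 + j48.26 Ω
  Z4: Z = jωL = j·2.287e+04·0.000525 = 0 + j12.01 Ω
Step 3 — Ladder network (open output): work backward from the far end, alternating series and parallel combinations. Z_in = 0 + j71.68 Ω = 71.68∠90.0° Ω.
Step 4 — Power factor: PF = cos(φ) = Re(Z)/|Z| = 0/71.68 = 0.
Step 5 — Type: Im(Z) = 71.68 ⇒ lagging (phase φ = 90.0°).

PF = 0 (lagging, φ = 90.0°)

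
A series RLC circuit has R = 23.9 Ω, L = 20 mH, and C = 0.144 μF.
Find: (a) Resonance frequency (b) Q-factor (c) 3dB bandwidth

Step 1 — Resonance: ω₀ = 1/√(LC) = 1/√(0.02·1.44e-07) = 1.863e+04 rad/s.
Step 2 — f₀ = ω₀/(2π) = 2966 Hz.
Step 3 — Series Q: Q = ω₀L/R = 1.863e+04·0.02/23.9 = 15.59.
Step 4 — Bandwidth: Δω = ω₀/Q = 1195 rad/s; BW = Δω/(2π) = 190.2 Hz.

(a) f₀ = 2966 Hz  (b) Q = 15.59  (c) BW = 190.2 Hz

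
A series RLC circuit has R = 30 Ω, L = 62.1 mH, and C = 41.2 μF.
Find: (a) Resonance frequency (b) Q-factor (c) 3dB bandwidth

Step 1 — Resonance: ω₀ = 1/√(LC) = 1/√(0.0621·4.12e-05) = 625.2 rad/s.
Step 2 — f₀ = ω₀/(2π) = 99.5 Hz.
Step 3 — Series Q: Q = ω₀L/R = 625.2·0.0621/30 = 1.294.
Step 4 — Bandwidth: Δω = ω₀/Q = 483.1 rad/s; BW = Δω/(2π) = 76.89 Hz.

(a) f₀ = 99.5 Hz  (b) Q = 1.294  (c) BW = 76.89 Hz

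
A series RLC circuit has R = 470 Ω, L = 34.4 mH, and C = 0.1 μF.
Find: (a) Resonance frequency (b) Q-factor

Step 1 — Resonance condition Im(Z)=0 gives ω₀ = 1/√(LC).
Step 2 — ω₀ = 1/√(0.0344·1e-07) = 1.705e+04 rad/s.
Step 3 — f₀ = ω₀/(2π) = 2714 Hz.
Step 4 — Series Q: Q = ω₀L/R = 1.705e+04·0.0344/470 = 1.248.

(a) f₀ = 2714 Hz  (b) Q = 1.248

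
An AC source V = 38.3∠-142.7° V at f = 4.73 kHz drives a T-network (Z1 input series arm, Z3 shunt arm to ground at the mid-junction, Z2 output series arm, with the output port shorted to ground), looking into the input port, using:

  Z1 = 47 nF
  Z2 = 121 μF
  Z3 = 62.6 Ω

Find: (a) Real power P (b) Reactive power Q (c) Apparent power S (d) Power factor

Step 1 — Angular frequency: ω = 2π·f = 2π·4730 = 2.972e+04 rad/s.
Step 2 — Component impedances:
  Z1: Z = 1/(jωC) = -j/(ω·C) = 0 - j715.9 Ω
  Z2: Z = 1/(jωC) = -j/(ω·C) = 0 - j0.2781 Ω
  Z3: Z = R = 62.6 Ω
Step 3 — With the output port shorted to ground, the output series arm Z2 runs from the junction to ground; the shunt arm Z3 also runs from the junction to ground. They appear in parallel: Z3 || Z2 = 0.001235 - j0.2781 Ω.
Step 4 — Series with input arm Z1: Z_in = Z1 + (Z3 || Z2) = 0.001235 - j716.2 Ω = 716.2∠-90.0° Ω.
Step 5 — Source phasor: V = 38.3∠-142.7° V = -30.47 - j23.21 V.
Step 6 — Current: I = V / Z = 0.03241 - j0.04254 A = 0.05348∠-52.7° A.
Step 7 — Complex power: S = V·I* = 3.533e-06 - j2.048 VA.
Step 8 — Real power: P = Re(S) = 3.533e-06 W.
Step 9 — Reactive power: Q = Im(S) = -2.048 VAR.
Step 10 — Apparent power: |S| = 2.048 VA.
Step 11 — Power factor: PF = P/|S| = 1.725e-06 (leading).

(a) P = 3.533e-06 W  (b) Q = -2.048 VAR  (c) S = 2.048 VA  (d) PF = 1.725e-06 (leading)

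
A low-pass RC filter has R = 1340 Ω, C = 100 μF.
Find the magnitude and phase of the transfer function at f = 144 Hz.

Step 1 — Angular frequency: ω = 2π·144 = 904.8 rad/s.
Step 2 — Transfer function: H(jω) = 1/(1 + jωRC).
Step 3 — Denominator: 1 + jωRC = 1 + j·904.8·1340·0.0001 = 1 + j121.2.
Step 4 — H = 6.803e-05 - j0.008248.
Step 5 — Magnitude: |H| = 0.008248 (-41.7 dB); phase: φ = -89.5°.

|H| = 0.008248 (-41.7 dB), φ = -89.5°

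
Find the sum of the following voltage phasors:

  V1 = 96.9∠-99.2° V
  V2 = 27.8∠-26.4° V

Step 1 — Convert each phasor to rectangular form:
  V1 = 96.9·(cos(-99.2°) + j·sin(-99.2°)) = -15.49 - j95.65 V
  V2 = 27.8·(cos(-26.4°) + j·sin(-26.4°)) = 24.9 - j12.36 V
Step 2 — Sum components: V_total = 9.408 - j108 V.
Step 3 — Convert to polar: |V_total| = 108.4 V, ∠V_total = -85.0°.

V_total = 108.4∠-85.0° V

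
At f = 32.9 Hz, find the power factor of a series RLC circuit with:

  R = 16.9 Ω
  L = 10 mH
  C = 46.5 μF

Step 1 — Angular frequency: ω = 2π·f = 2π·32.9 = 206.7 rad/s.
Step 2 — Component impedances:
  R: Z = R = 16.9 Ω
  L: Z = jωL = j·206.7·0.01 = 0 + j2.067 Ω
  C: Z = 1/(jωC) = -j/(ω·C) = 0 - j104 Ω
Step 3 — Series combination: Z_total = R + L + C = 16.9 - j102 Ω = 103.4∠-80.6° Ω.
Step 4 — Power factor: PF = cos(φ) = Re(Z)/|Z| = 16.9/103.36 = 0.1635.
Step 5 — Type: Im(Z) = -102 ⇒ leading (phase φ = -80.6°).

PF = 0.1635 (leading, φ = -80.6°)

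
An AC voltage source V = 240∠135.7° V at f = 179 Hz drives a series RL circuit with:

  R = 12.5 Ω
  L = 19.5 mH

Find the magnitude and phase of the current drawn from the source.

Step 1 — Angular frequency: ω = 2π·f = 2π·179 = 1125 rad/s.
Step 2 — Component impedances:
  R: Z = R = 12.5 Ω
  L: Z = jωL = j·1125·0.0195 = 0 + j21.93 Ω
Step 3 — Series combination: Z_total = R + L = 12.5 + j21.93 Ω = 25.24∠60.3° Ω.
Step 4 — Source phasor: V = 240∠135.7° V = -171.8 + j167.6 V.
Step 5 — Ohm's law: I = V / Z_total = (-171.8 + j167.6) / (12.5 + j21.93) = 2.4 + j9.2 A.
Step 6 — Convert to polar: |I| = 9.507 A, ∠I = 75.4°.

I = 9.507∠75.4° A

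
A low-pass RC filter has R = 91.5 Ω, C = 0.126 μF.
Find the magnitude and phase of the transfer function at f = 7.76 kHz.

Step 1 — Angular frequency: ω = 2π·7760 = 4.876e+04 rad/s.
Step 2 — Transfer function: H(jω) = 1/(1 + jωRC).
Step 3 — Denominator: 1 + jωRC = 1 + j·4.876e+04·91.5·1.26e-07 = 1 + j0.5621.
Step 4 — H = 0.7599 - j0.4272.
Step 5 — Magnitude: |H| = 0.8717 (-1.2 dB); phase: φ = -29.3°.

|H| = 0.8717 (-1.2 dB), φ = -29.3°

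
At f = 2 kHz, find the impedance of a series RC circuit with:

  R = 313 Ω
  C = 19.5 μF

Step 1 — Angular frequency: ω = 2π·f = 2π·2000 = 1.257e+04 rad/s.
Step 2 — Component impedances:
  R: Z = R = 313 Ω
  C: Z = 1/(jωC) = -j/(ω·C) = 0 - j4.081 Ω
Step 3 — Series combination: Z_total = R + C = 313 - j4.081 Ω = 313∠-0.7° Ω.

Z = 313 - j4.081 Ω = 313∠-0.7° Ω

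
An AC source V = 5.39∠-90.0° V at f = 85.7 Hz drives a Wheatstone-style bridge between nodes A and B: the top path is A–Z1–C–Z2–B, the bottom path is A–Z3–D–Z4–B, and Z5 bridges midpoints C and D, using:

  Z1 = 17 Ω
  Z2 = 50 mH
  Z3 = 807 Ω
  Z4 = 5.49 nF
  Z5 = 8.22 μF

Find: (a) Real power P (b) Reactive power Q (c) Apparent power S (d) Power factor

Step 1 — Angular frequency: ω = 2π·f = 2π·85.7 = 538.5 rad/s.
Step 2 — Component impedances:
  Z1: Z = R = 17 Ω
  Z2: Z = jωL = j·538.5·0.05 = 0 + j26.92 Ω
  Z3: Z = R = 807 Ω
  Z4: Z = 1/(jωC) = -j/(ω·C) = 0 - j3.383e+05 Ω
  Z5: Z = 1/(jωC) = -j/(ω·C) = 0 - j225.9 Ω
Step 3 — Bridge requires nodal analysis (the Z5 bridge couples midpoints C and D, so the two paths cannot be reduced to a simple series/parallel combination). Setting node B to ground and injecting 1 A at node A, the 3-node admittance system at A, C, D solves to V_A = Z_AB = 16.67 + j26.84 Ω = 31.59∠58.1° Ω.
Step 4 — Source phasor: V = 5.39∠-90.0° V = 0 - j5.39 V.
Step 5 — Current: I = V / Z = -0.1449 - j0.09004 A = 0.1706∠-148.1° A.
Step 6 — Complex power: S = V·I* = 0.4853 + j0.7811 VA.
Step 7 — Real power: P = Re(S) = 0.4853 W.
Step 8 — Reactive power: Q = Im(S) = 0.7811 VAR.
Step 9 — Apparent power: |S| = 0.9196 VA.
Step 10 — Power factor: PF = P/|S| = 0.5278 (lagging).

(a) P = 0.4853 W  (b) Q = 0.7811 VAR  (c) S = 0.9196 VA  (d) PF = 0.5278 (lagging)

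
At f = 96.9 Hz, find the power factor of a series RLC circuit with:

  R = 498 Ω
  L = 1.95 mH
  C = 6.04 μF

Step 1 — Angular frequency: ω = 2π·f = 2π·96.9 = 608.8 rad/s.
Step 2 — Component impedances:
  R: Z = R = 498 Ω
  L: Z = jωL = j·608.8·0.00195 = 0 + j1.187 Ω
  C: Z = 1/(jωC) = -j/(ω·C) = 0 - j271.9 Ω
Step 3 — Series combination: Z_total = R + L + C = 498 - j270.7 Ω = 566.8∠-28.5° Ω.
Step 4 — Power factor: PF = cos(φ) = Re(Z)/|Z| = 498/566.8 = 0.8786.
Step 5 — Type: Im(Z) = -270.7 ⇒ leading (phase φ = -28.5°).

PF = 0.8786 (leading, φ = -28.5°)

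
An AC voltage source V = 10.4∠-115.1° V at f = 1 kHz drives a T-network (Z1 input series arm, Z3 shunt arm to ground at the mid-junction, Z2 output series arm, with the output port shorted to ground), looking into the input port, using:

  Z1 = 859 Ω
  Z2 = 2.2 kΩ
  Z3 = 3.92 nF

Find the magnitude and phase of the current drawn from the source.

Step 1 — Angular frequency: ω = 2π·f = 2π·1000 = 6283 rad/s.
Step 2 — Component impedances:
  Z1: Z = R = 859 Ω
  Z2: Z = R = 2200 Ω
  Z3: Z = 1/(jωC) = -j/(ω·C) = 0 - j4.06e+04 Ω
Step 3 — With the output port shorted to ground, the output series arm Z2 runs from the junction to ground; the shunt arm Z3 also runs from the junction to ground. They appear in parallel: Z3 || Z2 = 2194 - j118.9 Ω.
Step 4 — Series with input arm Z1: Z_in = Z1 + (Z3 || Z2) = 3053 - j118.9 Ω = 3055∠-2.2° Ω.
Step 5 — Source phasor: V = 10.4∠-115.1° V = -4.412 - j9.418 V.
Step 6 — Ohm's law: I = V / Z_total = (-4.412 - j9.418) / (3053 - j118.9) = -0.001323 - j0.003137 A.
Step 7 — Convert to polar: |I| = 0.003404 A, ∠I = -112.9°.

I = 0.003404∠-112.9° A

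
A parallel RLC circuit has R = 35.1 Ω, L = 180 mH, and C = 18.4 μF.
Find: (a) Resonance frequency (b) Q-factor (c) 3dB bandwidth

Step 1 — Resonance: ω₀ = 1/√(LC) = 1/√(0.18·1.84e-05) = 549.5 rad/s.
Step 2 — f₀ = ω₀/(2π) = 87.45 Hz.
Step 3 — Parallel Q: Q = R/(ω₀L) = 35.1/(549.5·0.18) = 0.3549.
Step 4 — Bandwidth: Δω = ω₀/Q = 1548 rad/s; BW = Δω/(2π) = 246.4 Hz.

(a) f₀ = 87.45 Hz  (b) Q = 0.3549  (c) BW = 246.4 Hz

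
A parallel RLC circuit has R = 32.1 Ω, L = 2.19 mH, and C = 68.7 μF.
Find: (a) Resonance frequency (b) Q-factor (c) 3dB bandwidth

Step 1 — Resonance: ω₀ = 1/√(LC) = 1/√(0.00219·6.87e-05) = 2578 rad/s.
Step 2 — f₀ = ω₀/(2π) = 410.3 Hz.
Step 3 — Parallel Q: Q = R/(ω₀L) = 32.1/(2578·0.00219) = 5.685.
Step 4 — Bandwidth: Δω = ω₀/Q = 453.5 rad/s; BW = Δω/(2π) = 72.17 Hz.

(a) f₀ = 410.3 Hz  (b) Q = 5.685  (c) BW = 72.17 Hz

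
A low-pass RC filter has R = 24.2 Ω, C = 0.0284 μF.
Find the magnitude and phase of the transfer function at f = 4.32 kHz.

Step 1 — Angular frequency: ω = 2π·4320 = 2.714e+04 rad/s.
Step 2 — Transfer function: H(jω) = 1/(1 + jωRC).
Step 3 — Denominator: 1 + jωRC = 1 + j·2.714e+04·24.2·2.84e-08 = 1 + j0.01866.
Step 4 — H = 0.9997 - j0.01865.
Step 5 — Magnitude: |H| = 0.9998 (-0.0 dB); phase: φ = -1.1°.

|H| = 0.9998 (-0.0 dB), φ = -1.1°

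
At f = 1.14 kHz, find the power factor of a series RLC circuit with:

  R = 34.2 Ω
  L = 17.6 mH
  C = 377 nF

Step 1 — Angular frequency: ω = 2π·f = 2π·1140 = 7163 rad/s.
Step 2 — Component impedances:
  R: Z = R = 34.2 Ω
  L: Z = jωL = j·7163·0.0176 = 0 + j126.1 Ω
  C: Z = 1/(jωC) = -j/(ω·C) = 0 - j370.3 Ω
Step 3 — Series combination: Z_total = R + L + C = 34.2 - j244.3 Ω = 246.6∠-82.0° Ω.
Step 4 — Power factor: PF = cos(φ) = Re(Z)/|Z| = 34.2/246.6 = 0.1387.
Step 5 — Type: Im(Z) = -244.3 ⇒ leading (phase φ = -82.0°).

PF = 0.1387 (leading, φ = -82.0°)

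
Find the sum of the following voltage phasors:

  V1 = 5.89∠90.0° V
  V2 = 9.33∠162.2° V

Step 1 — Convert each phasor to rectangular form:
  V1 = 5.89·(cos(90.0°) + j·sin(90.0°)) = 0 + j5.89 V
  V2 = 9.33·(cos(162.2°) + j·sin(162.2°)) = -8.883 + j2.852 V
Step 2 — Sum components: V_total = -8.883 + j8.742 V.
Step 3 — Convert to polar: |V_total| = 12.46 V, ∠V_total = 135.5°.

V_total = 12.46∠135.5° V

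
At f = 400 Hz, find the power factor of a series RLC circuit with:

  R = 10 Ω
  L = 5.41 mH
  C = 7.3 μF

Step 1 — Angular frequency: ω = 2π·f = 2π·400 = 2513 rad/s.
Step 2 — Component impedances:
  R: Z = R = 10 Ω
  L: Z = jωL = j·2513·0.00541 = 0 + j13.6 Ω
  C: Z = 1/(jωC) = -j/(ω·C) = 0 - j54.51 Ω
Step 3 — Series combination: Z_total = R + L + C = 10 - j40.91 Ω = 42.11∠-76.3° Ω.
Step 4 — Power factor: PF = cos(φ) = Re(Z)/|Z| = 10/42.11 = 0.2375.
Step 5 — Type: Im(Z) = -40.91 ⇒ leading (phase φ = -76.3°).

PF = 0.2375 (leading, φ = -76.3°)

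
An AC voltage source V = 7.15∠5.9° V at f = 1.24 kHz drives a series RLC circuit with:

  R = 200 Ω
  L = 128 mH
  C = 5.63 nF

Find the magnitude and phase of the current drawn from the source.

Step 1 — Angular frequency: ω = 2π·f = 2π·1240 = 7791 rad/s.
Step 2 — Component impedances:
  R: Z = R = 200 Ω
  L: Z = jωL = j·7791·0.128 = 0 + j997.3 Ω
  C: Z = 1/(jωC) = -j/(ω·C) = 0 - j2.28e+04 Ω
Step 3 — Series combination: Z_total = R + L + C = 200 - j2.18e+04 Ω = 2.18e+04∠-89.5° Ω.
Step 4 — Source phasor: V = 7.15∠5.9° V = 7.112 + j0.735 V.
Step 5 — Ohm's law: I = V / Z_total = (7.112 + j0.735) / (200 - j2.18e+04) = -3.072e-05 + j0.0003265 A.
Step 6 — Convert to polar: |I| = 0.000328 A, ∠I = 95.4°.

I = 0.000328∠95.4° A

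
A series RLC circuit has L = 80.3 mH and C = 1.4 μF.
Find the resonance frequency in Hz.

Step 1 — Resonance condition Im(Z)=0 gives ω₀ = 1/√(LC).
Step 2 — ω₀ = 1/√(0.0803·1.4e-06) = 2982 rad/s.
Step 3 — f₀ = ω₀/(2π) = 474.7 Hz.

f₀ = 474.7 Hz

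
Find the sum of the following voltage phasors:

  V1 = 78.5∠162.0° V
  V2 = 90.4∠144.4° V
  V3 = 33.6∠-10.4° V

Step 1 — Convert each phasor to rectangular form:
  V1 = 78.5·(cos(162.0°) + j·sin(162.0°)) = -74.66 + j24.26 V
  V2 = 90.4·(cos(144.4°) + j·sin(144.4°)) = -73.5 + j52.62 V
  V3 = 33.6·(cos(-10.4°) + j·sin(-10.4°)) = 33.05 - j6.065 V
Step 2 — Sum components: V_total = -115.1 + j70.82 V.
Step 3 — Convert to polar: |V_total| = 135.2 V, ∠V_total = 148.4°.

V_total = 135.2∠148.4° V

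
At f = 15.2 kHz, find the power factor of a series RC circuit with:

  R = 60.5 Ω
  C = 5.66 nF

Step 1 — Angular frequency: ω = 2π·f = 2π·1.52e+04 = 9.55e+04 rad/s.
Step 2 — Component impedances:
  R: Z = R = 60.5 Ω
  C: Z = 1/(jωC) = -j/(ω·C) = 0 - j1850 Ω
Step 3 — Series combination: Z_total = R + C = 60.5 - j1850 Ω = 1851∠-88.1° Ω.
Step 4 — Power factor: PF = cos(φ) = Re(Z)/|Z| = 60.5/1851 = 0.03269.
Step 5 — Type: Im(Z) = -1850 ⇒ leading (phase φ = -88.1°).

PF = 0.03269 (leading, φ = -88.1°)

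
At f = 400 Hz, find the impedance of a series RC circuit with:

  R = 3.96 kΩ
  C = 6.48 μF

Step 1 — Angular frequency: ω = 2π·f = 2π·400 = 2513 rad/s.
Step 2 — Component impedances:
  R: Z = R = 3960 Ω
  C: Z = 1/(jωC) = -j/(ω·C) = 0 - j61.4 Ω
Step 3 — Series combination: Z_total = R + C = 3960 - j61.4 Ω = 3960∠-0.9° Ω.

Z = 3960 - j61.4 Ω = 3960∠-0.9° Ω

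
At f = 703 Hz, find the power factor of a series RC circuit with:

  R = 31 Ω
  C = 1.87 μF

Step 1 — Angular frequency: ω = 2π·f = 2π·703 = 4417 rad/s.
Step 2 — Component impedances:
  R: Z = R = 31 Ω
  C: Z = 1/(jωC) = -j/(ω·C) = 0 - j121.1 Ω
Step 3 — Series combination: Z_total = R + C = 31 - j121.1 Ω = 125∠-75.6° Ω.
Step 4 — Power factor: PF = cos(φ) = Re(Z)/|Z| = 31/124.97 = 0.2481.
Step 5 — Type: Im(Z) = -121.1 ⇒ leading (phase φ = -75.6°).

PF = 0.2481 (leading, φ = -75.6°)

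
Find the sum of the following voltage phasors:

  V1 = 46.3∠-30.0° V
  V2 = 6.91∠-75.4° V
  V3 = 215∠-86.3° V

Step 1 — Convert each phasor to rectangular form:
  V1 = 46.3·(cos(-30.0°) + j·sin(-30.0°)) = 40.1 - j23.15 V
  V2 = 6.91·(cos(-75.4°) + j·sin(-75.4°)) = 1.742 - j6.687 V
  V3 = 215·(cos(-86.3°) + j·sin(-86.3°)) = 13.87 - j214.6 V
Step 2 — Sum components: V_total = 55.71 - j244.4 V.
Step 3 — Convert to polar: |V_total| = 250.7 V, ∠V_total = -77.2°.

V_total = 250.7∠-77.2° V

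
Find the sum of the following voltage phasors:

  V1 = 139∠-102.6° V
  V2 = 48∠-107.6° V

Step 1 — Convert each phasor to rectangular form:
  V1 = 139·(cos(-102.6°) + j·sin(-102.6°)) = -30.32 - j135.7 V
  V2 = 48·(cos(-107.6°) + j·sin(-107.6°)) = -14.51 - j45.75 V
Step 2 — Sum components: V_total = -44.84 - j181.4 V.
Step 3 — Convert to polar: |V_total| = 186.9 V, ∠V_total = -103.9°.

V_total = 186.9∠-103.9° V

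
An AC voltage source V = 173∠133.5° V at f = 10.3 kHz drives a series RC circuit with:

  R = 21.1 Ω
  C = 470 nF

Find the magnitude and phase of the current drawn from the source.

Step 1 — Angular frequency: ω = 2π·f = 2π·1.03e+04 = 6.472e+04 rad/s.
Step 2 — Component impedances:
  R: Z = R = 21.1 Ω
  C: Z = 1/(jωC) = -j/(ω·C) = 0 - j32.88 Ω
Step 3 — Series combination: Z_total = R + C = 21.1 - j32.88 Ω = 39.06∠-57.3° Ω.
Step 4 — Source phasor: V = 173∠133.5° V = -119.1 + j125.5 V.
Step 5 — Ohm's law: I = V / Z_total = (-119.1 + j125.5) / (21.1 - j32.88) = -4.35 - j0.8304 A.
Step 6 — Convert to polar: |I| = 4.429 A, ∠I = -169.2°.

I = 4.429∠-169.2° A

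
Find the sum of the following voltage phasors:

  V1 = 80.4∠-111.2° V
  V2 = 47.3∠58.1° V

Step 1 — Convert each phasor to rectangular form:
  V1 = 80.4·(cos(-111.2°) + j·sin(-111.2°)) = -29.07 - j74.96 V
  V2 = 47.3·(cos(58.1°) + j·sin(58.1°)) = 25 + j40.16 V
Step 2 — Sum components: V_total = -4.079 - j34.8 V.
Step 3 — Convert to polar: |V_total| = 35.04 V, ∠V_total = -96.7°.

V_total = 35.04∠-96.7° V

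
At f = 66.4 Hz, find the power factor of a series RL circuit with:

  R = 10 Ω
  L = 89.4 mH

Step 1 — Angular frequency: ω = 2π·f = 2π·66.4 = 417.2 rad/s.
Step 2 — Component impedances:
  R: Z = R = 10 Ω
  L: Z = jωL = j·417.2·0.0894 = 0 + j37.3 Ω
Step 3 — Series combination: Z_total = R + L = 10 + j37.3 Ω = 38.62∠75.0° Ω.
Step 4 — Power factor: PF = cos(φ) = Re(Z)/|Z| = 10/38.615 = 0.259.
Step 5 — Type: Im(Z) = 37.3 ⇒ lagging (phase φ = 75.0°).

PF = 0.259 (lagging, φ = 75.0°)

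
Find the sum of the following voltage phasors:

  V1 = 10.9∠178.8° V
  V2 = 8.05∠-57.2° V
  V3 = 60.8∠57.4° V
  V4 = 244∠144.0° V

Step 1 — Convert each phasor to rectangular form:
  V1 = 10.9·(cos(178.8°) + j·sin(178.8°)) = -10.9 + j0.2283 V
  V2 = 8.05·(cos(-57.2°) + j·sin(-57.2°)) = 4.361 - j6.767 V
  V3 = 60.8·(cos(57.4°) + j·sin(57.4°)) = 32.76 + j51.22 V
  V4 = 244·(cos(144.0°) + j·sin(144.0°)) = -197.4 + j143.4 V
Step 2 — Sum components: V_total = -171.2 + j188.1 V.
Step 3 — Convert to polar: |V_total| = 254.3 V, ∠V_total = 132.3°.

V_total = 254.3∠132.3° V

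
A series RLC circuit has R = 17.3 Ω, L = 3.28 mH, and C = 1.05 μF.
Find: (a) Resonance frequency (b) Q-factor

Step 1 — Resonance condition Im(Z)=0 gives ω₀ = 1/√(LC).
Step 2 — ω₀ = 1/√(0.00328·1.05e-06) = 1.704e+04 rad/s.
Step 3 — f₀ = ω₀/(2π) = 2712 Hz.
Step 4 — Series Q: Q = ω₀L/R = 1.704e+04·0.00328/17.3 = 3.231.

(a) f₀ = 2712 Hz  (b) Q = 3.231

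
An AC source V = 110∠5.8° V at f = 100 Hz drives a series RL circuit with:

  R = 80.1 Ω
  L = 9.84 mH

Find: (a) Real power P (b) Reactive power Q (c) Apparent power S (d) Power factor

Step 1 — Angular frequency: ω = 2π·f = 2π·100 = 628.3 rad/s.
Step 2 — Component impedances:
  R: Z = R = 80.1 Ω
  L: Z = jωL = j·628.3·0.00984 = 0 + j6.183 Ω
Step 3 — Series combination: Z_total = R + L = 80.1 + j6.183 Ω = 80.34∠4.4° Ω.
Step 4 — Source phasor: V = 110∠5.8° V = 109.4 + j11.12 V.
Step 5 — Current: I = V / Z = 1.369 + j0.03313 A = 1.369∠1.4° A.
Step 6 — Complex power: S = V·I* = 150.2 + j11.59 VA.
Step 7 — Real power: P = Re(S) = 150.2 W.
Step 8 — Reactive power: Q = Im(S) = 11.59 VAR.
Step 9 — Apparent power: |S| = 150.6 VA.
Step 10 — Power factor: PF = P/|S| = 0.997 (lagging).

(a) P = 150.2 W  (b) Q = 11.59 VAR  (c) S = 150.6 VA  (d) PF = 0.997 (lagging)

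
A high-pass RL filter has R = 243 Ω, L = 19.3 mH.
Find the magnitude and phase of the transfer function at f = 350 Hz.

Step 1 — Angular frequency: ω = 2π·350 = 2199 rad/s.
Step 2 — Transfer function: H(jω) = jωL/(R + jωL).
Step 3 — Numerator jωL = j·42.44; denominator R + jωL = 243 + j42.44.
Step 4 — H = 0.0296 + j0.1695.
Step 5 — Magnitude: |H| = 0.1721 (-15.3 dB); phase: φ = 80.1°.

|H| = 0.1721 (-15.3 dB), φ = 80.1°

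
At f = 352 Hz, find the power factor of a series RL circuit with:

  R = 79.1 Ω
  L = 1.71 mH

Step 1 — Angular frequency: ω = 2π·f = 2π·352 = 2212 rad/s.
Step 2 — Component impedances:
  R: Z = R = 79.1 Ω
  L: Z = jωL = j·2212·0.00171 = 0 + j3.782 Ω
Step 3 — Series combination: Z_total = R + L = 79.1 + j3.782 Ω = 79.19∠2.7° Ω.
Step 4 — Power factor: PF = cos(φ) = Re(Z)/|Z| = 79.1/79.19 = 0.9989.
Step 5 — Type: Im(Z) = 3.782 ⇒ lagging (phase φ = 2.7°).

PF = 0.9989 (lagging, φ = 2.7°)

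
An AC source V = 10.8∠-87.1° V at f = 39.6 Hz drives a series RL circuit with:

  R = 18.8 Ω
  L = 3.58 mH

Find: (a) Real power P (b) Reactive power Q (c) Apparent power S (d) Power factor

Step 1 — Angular frequency: ω = 2π·f = 2π·39.6 = 248.8 rad/s.
Step 2 — Component impedances:
  R: Z = R = 18.8 Ω
  L: Z = jωL = j·248.8·0.00358 = 0 + j0.8908 Ω
Step 3 — Series combination: Z_total = R + L = 18.8 + j0.8908 Ω = 18.82∠2.7° Ω.
Step 4 — Source phasor: V = 10.8∠-87.1° V = 0.5464 - j10.79 V.
Step 5 — Current: I = V / Z = 0.001876 - j0.5738 A = 0.5738∠-89.8° A.
Step 6 — Complex power: S = V·I* = 6.19 + j0.2933 VA.
Step 7 — Real power: P = Re(S) = 6.19 W.
Step 8 — Reactive power: Q = Im(S) = 0.2933 VAR.
Step 9 — Apparent power: |S| = 6.197 VA.
Step 10 — Power factor: PF = P/|S| = 0.9989 (lagging).

(a) P = 6.19 W  (b) Q = 0.2933 VAR  (c) S = 6.197 VA  (d) PF = 0.9989 (lagging)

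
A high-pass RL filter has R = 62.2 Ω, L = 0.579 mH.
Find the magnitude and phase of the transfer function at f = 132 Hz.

Step 1 — Angular frequency: ω = 2π·132 = 829.4 rad/s.
Step 2 — Transfer function: H(jω) = jωL/(R + jωL).
Step 3 — Numerator jωL = j·0.4802; denominator R + jωL = 62.2 + j0.4802.
Step 4 — H = 5.96e-05 + j0.00772.
Step 5 — Magnitude: |H| = 0.00772 (-42.2 dB); phase: φ = 89.6°.

|H| = 0.00772 (-42.2 dB), φ = 89.6°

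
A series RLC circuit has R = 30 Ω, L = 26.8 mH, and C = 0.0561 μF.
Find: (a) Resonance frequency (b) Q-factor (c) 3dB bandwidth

Step 1 — Resonance condition Im(Z)=0 gives ω₀ = 1/√(LC).
Step 2 — ω₀ = 1/√(0.0268·5.61e-08) = 2.579e+04 rad/s.
Step 3 — f₀ = ω₀/(2π) = 4105 Hz.
Step 4 — Series Q: Q = ω₀L/R = 2.579e+04·0.0268/30 = 23.04.
Step 5 — 3dB bandwidth: Δω = ω₀/Q = 1119 rad/s; BW = Δω/(2π) = 178.2 Hz.

(a) f₀ = 4105 Hz  (b) Q = 23.04  (c) BW = 178.2 Hz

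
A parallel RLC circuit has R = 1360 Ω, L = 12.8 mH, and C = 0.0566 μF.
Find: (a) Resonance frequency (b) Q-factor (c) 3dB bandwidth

Step 1 — Resonance: ω₀ = 1/√(LC) = 1/√(0.0128·5.66e-08) = 3.715e+04 rad/s.
Step 2 — f₀ = ω₀/(2π) = 5913 Hz.
Step 3 — Parallel Q: Q = R/(ω₀L) = 1360/(3.715e+04·0.0128) = 2.86.
Step 4 — Bandwidth: Δω = ω₀/Q = 1.299e+04 rad/s; BW = Δω/(2π) = 2068 Hz.

(a) f₀ = 5913 Hz  (b) Q = 2.86  (c) BW = 2068 Hz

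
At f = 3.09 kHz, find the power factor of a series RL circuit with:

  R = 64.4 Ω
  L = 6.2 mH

Step 1 — Angular frequency: ω = 2π·f = 2π·3090 = 1.942e+04 rad/s.
Step 2 — Component impedances:
  R: Z = R = 64.4 Ω
  L: Z = jωL = j·1.942e+04·0.0062 = 0 + j120.4 Ω
Step 3 — Series combination: Z_total = R + L = 64.4 + j120.4 Ω = 136.5∠61.9° Ω.
Step 4 — Power factor: PF = cos(φ) = Re(Z)/|Z| = 64.4/136.52 = 0.4717.
Step 5 — Type: Im(Z) = 120.4 ⇒ lagging (phase φ = 61.9°).

PF = 0.4717 (lagging, φ = 61.9°)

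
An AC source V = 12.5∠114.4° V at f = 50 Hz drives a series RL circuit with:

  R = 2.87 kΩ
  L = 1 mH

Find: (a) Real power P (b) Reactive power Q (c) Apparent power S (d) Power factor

Step 1 — Angular frequency: ω = 2π·f = 2π·50 = 314.2 rad/s.
Step 2 — Component impedances:
  R: Z = R = 2870 Ω
  L: Z = jωL = j·314.2·0.001 = 0 + j0.3142 Ω
Step 3 — Series combination: Z_total = R + L = 2870 + j0.3142 Ω = 2870∠0.0° Ω.
Step 4 — Source phasor: V = 12.5∠114.4° V = -5.164 + j11.38 V.
Step 5 — Current: I = V / Z = -0.001799 + j0.003967 A = 0.004355∠114.4° A.
Step 6 — Complex power: S = V·I* = 0.05444 + j5.959e-06 VA.
Step 7 — Real power: P = Re(S) = 0.05444 W.
Step 8 — Reactive power: Q = Im(S) = 5.959e-06 VAR.
Step 9 — Apparent power: |S| = 0.05444 VA.
Step 10 — Power factor: PF = P/|S| = 1 (lagging).

(a) P = 0.05444 W  (b) Q = 5.959e-06 VAR  (c) S = 0.05444 VA  (d) PF = 1 (lagging)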